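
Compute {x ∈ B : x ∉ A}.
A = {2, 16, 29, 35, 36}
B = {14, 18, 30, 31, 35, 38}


Set A = {2, 16, 29, 35, 36}
Set B = {14, 18, 30, 31, 35, 38}
Check each element of B against A:
14 ∉ A (include), 18 ∉ A (include), 30 ∉ A (include), 31 ∉ A (include), 35 ∈ A, 38 ∉ A (include)
Elements of B not in A: {14, 18, 30, 31, 38}

{14, 18, 30, 31, 38}


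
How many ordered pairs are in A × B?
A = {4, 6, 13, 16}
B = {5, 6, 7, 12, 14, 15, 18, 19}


Set A = {4, 6, 13, 16} has 4 elements.
Set B = {5, 6, 7, 12, 14, 15, 18, 19} has 8 elements.
|A × B| = |A| × |B| = 4 × 8 = 32

32


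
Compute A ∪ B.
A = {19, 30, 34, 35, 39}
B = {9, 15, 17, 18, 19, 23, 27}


Set A = {19, 30, 34, 35, 39}
Set B = {9, 15, 17, 18, 19, 23, 27}
A ∪ B includes all elements in either set.
Elements from A: {19, 30, 34, 35, 39}
Elements from B not already included: {9, 15, 17, 18, 23, 27}
A ∪ B = {9, 15, 17, 18, 19, 23, 27, 30, 34, 35, 39}

{9, 15, 17, 18, 19, 23, 27, 30, 34, 35, 39}


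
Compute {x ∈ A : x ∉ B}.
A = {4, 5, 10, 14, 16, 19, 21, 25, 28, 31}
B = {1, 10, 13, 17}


Set A = {4, 5, 10, 14, 16, 19, 21, 25, 28, 31}
Set B = {1, 10, 13, 17}
Check each element of A against B:
4 ∉ B (include), 5 ∉ B (include), 10 ∈ B, 14 ∉ B (include), 16 ∉ B (include), 19 ∉ B (include), 21 ∉ B (include), 25 ∉ B (include), 28 ∉ B (include), 31 ∉ B (include)
Elements of A not in B: {4, 5, 14, 16, 19, 21, 25, 28, 31}

{4, 5, 14, 16, 19, 21, 25, 28, 31}


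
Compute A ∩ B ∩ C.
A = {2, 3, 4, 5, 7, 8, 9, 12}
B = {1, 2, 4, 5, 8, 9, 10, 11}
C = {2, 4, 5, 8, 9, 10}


Set A = {2, 3, 4, 5, 7, 8, 9, 12}
Set B = {1, 2, 4, 5, 8, 9, 10, 11}
Set C = {2, 4, 5, 8, 9, 10}
First, A ∩ B = {2, 4, 5, 8, 9}
Then, (A ∩ B) ∩ C = {2, 4, 5, 8, 9}

{2, 4, 5, 8, 9}


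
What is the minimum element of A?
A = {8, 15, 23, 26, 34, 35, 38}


Set A = {8, 15, 23, 26, 34, 35, 38}
Elements in ascending order: 8, 15, 23, 26, 34, 35, 38
The smallest element is 8.

8


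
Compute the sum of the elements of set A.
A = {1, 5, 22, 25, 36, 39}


Set A = {1, 5, 22, 25, 36, 39}
Sum = 1 + 5 + 22 + 25 + 36 + 39 = 128

128


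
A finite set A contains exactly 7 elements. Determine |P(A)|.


The set has 7 elements.
The power set contains all possible subsets.
|P(A)| = 2^|A| = 2^7 = 128

128


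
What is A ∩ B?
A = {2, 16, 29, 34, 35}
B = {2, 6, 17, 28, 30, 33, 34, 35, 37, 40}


Set A = {2, 16, 29, 34, 35}
Set B = {2, 6, 17, 28, 30, 33, 34, 35, 37, 40}
A ∩ B includes only elements in both sets.
Check each element of A against B:
2 ✓, 16 ✗, 29 ✗, 34 ✓, 35 ✓
A ∩ B = {2, 34, 35}

{2, 34, 35}


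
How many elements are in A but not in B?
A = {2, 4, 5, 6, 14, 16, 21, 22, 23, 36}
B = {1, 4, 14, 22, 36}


Set A = {2, 4, 5, 6, 14, 16, 21, 22, 23, 36}
Set B = {1, 4, 14, 22, 36}
A \ B = {2, 5, 6, 16, 21, 23}
|A \ B| = 6

6


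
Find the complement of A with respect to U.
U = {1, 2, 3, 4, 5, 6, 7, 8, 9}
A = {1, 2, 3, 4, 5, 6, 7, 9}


Universal set U = {1, 2, 3, 4, 5, 6, 7, 8, 9}
Set A = {1, 2, 3, 4, 5, 6, 7, 9}
A' = U \ A = elements in U but not in A
Checking each element of U:
1 (in A, exclude), 2 (in A, exclude), 3 (in A, exclude), 4 (in A, exclude), 5 (in A, exclude), 6 (in A, exclude), 7 (in A, exclude), 8 (not in A, include), 9 (in A, exclude)
A' = {8}

{8}


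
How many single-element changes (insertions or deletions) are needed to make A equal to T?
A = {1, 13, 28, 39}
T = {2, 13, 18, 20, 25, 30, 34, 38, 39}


Set A = {1, 13, 28, 39}
Set T = {2, 13, 18, 20, 25, 30, 34, 38, 39}
Elements to remove from A (in A, not in T): {1, 28} → 2 removals
Elements to add to A (in T, not in A): {2, 18, 20, 25, 30, 34, 38} → 7 additions
Total edits = 2 + 7 = 9

9


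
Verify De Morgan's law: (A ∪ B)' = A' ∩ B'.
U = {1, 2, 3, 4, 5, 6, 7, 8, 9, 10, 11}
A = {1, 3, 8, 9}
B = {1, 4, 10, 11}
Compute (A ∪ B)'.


U = {1, 2, 3, 4, 5, 6, 7, 8, 9, 10, 11}
A = {1, 3, 8, 9}, B = {1, 4, 10, 11}
A ∪ B = {1, 3, 4, 8, 9, 10, 11}
(A ∪ B)' = U \ (A ∪ B) = {2, 5, 6, 7}
Verification via A' ∩ B': A' = {2, 4, 5, 6, 7, 10, 11}, B' = {2, 3, 5, 6, 7, 8, 9}
A' ∩ B' = {2, 5, 6, 7} ✓

{2, 5, 6, 7}


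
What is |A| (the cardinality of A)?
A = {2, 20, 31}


Set A = {2, 20, 31}
Listing elements: 2, 20, 31
Counting: 3 elements
|A| = 3

3


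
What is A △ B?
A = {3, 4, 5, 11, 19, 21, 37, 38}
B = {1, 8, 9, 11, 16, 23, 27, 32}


Set A = {3, 4, 5, 11, 19, 21, 37, 38}
Set B = {1, 8, 9, 11, 16, 23, 27, 32}
A △ B = (A \ B) ∪ (B \ A)
Elements in A but not B: {3, 4, 5, 19, 21, 37, 38}
Elements in B but not A: {1, 8, 9, 16, 23, 27, 32}
A △ B = {1, 3, 4, 5, 8, 9, 16, 19, 21, 23, 27, 32, 37, 38}

{1, 3, 4, 5, 8, 9, 16, 19, 21, 23, 27, 32, 37, 38}


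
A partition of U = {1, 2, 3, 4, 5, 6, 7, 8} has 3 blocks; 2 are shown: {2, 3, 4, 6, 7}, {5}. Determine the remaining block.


U = {1, 2, 3, 4, 5, 6, 7, 8}
Shown blocks: {2, 3, 4, 6, 7}, {5}
A partition's blocks are pairwise disjoint and cover U, so the missing block = U \ (union of shown blocks).
Union of shown blocks: {2, 3, 4, 5, 6, 7}
Missing block = U \ (union) = {1, 8}

{1, 8}


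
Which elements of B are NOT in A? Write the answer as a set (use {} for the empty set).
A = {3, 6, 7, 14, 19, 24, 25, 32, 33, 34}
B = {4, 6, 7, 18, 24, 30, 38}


Set A = {3, 6, 7, 14, 19, 24, 25, 32, 33, 34}
Set B = {4, 6, 7, 18, 24, 30, 38}
Check each element of B against A:
4 ∉ A (include), 6 ∈ A, 7 ∈ A, 18 ∉ A (include), 24 ∈ A, 30 ∉ A (include), 38 ∉ A (include)
Elements of B not in A: {4, 18, 30, 38}

{4, 18, 30, 38}


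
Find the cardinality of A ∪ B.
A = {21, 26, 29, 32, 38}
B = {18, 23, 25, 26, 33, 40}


Set A = {21, 26, 29, 32, 38}, |A| = 5
Set B = {18, 23, 25, 26, 33, 40}, |B| = 6
A ∩ B = {26}, |A ∩ B| = 1
|A ∪ B| = |A| + |B| - |A ∩ B| = 5 + 6 - 1 = 10

10


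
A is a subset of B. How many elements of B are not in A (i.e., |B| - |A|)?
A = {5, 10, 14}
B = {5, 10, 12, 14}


Set A = {5, 10, 14}, |A| = 3
Set B = {5, 10, 12, 14}, |B| = 4
Since A ⊆ B: B \ A = {12}
|B| - |A| = 4 - 3 = 1

1


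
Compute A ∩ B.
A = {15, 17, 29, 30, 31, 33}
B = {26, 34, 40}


Set A = {15, 17, 29, 30, 31, 33}
Set B = {26, 34, 40}
A ∩ B includes only elements in both sets.
Check each element of A against B:
15 ✗, 17 ✗, 29 ✗, 30 ✗, 31 ✗, 33 ✗
A ∩ B = {}

{}


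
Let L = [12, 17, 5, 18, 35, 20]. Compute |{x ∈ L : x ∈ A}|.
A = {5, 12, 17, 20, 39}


Set A = {5, 12, 17, 20, 39}
Candidates: [12, 17, 5, 18, 35, 20]
Check each candidate:
12 ∈ A, 17 ∈ A, 5 ∈ A, 18 ∉ A, 35 ∉ A, 20 ∈ A
Count of candidates in A: 4

4


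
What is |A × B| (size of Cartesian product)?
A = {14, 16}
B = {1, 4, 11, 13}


Set A = {14, 16} has 2 elements.
Set B = {1, 4, 11, 13} has 4 elements.
|A × B| = |A| × |B| = 2 × 4 = 8

8


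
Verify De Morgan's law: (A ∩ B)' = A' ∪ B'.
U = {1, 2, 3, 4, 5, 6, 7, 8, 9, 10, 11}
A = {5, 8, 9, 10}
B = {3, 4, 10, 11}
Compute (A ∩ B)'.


U = {1, 2, 3, 4, 5, 6, 7, 8, 9, 10, 11}
A = {5, 8, 9, 10}, B = {3, 4, 10, 11}
A ∩ B = {10}
(A ∩ B)' = U \ (A ∩ B) = {1, 2, 3, 4, 5, 6, 7, 8, 9, 11}
Verification via A' ∪ B': A' = {1, 2, 3, 4, 6, 7, 11}, B' = {1, 2, 5, 6, 7, 8, 9}
A' ∪ B' = {1, 2, 3, 4, 5, 6, 7, 8, 9, 11} ✓

{1, 2, 3, 4, 5, 6, 7, 8, 9, 11}


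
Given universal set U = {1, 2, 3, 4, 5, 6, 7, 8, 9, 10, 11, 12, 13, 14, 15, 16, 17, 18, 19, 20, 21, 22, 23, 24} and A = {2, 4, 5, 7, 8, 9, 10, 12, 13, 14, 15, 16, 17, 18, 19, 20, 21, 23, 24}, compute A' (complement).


Universal set U = {1, 2, 3, 4, 5, 6, 7, 8, 9, 10, 11, 12, 13, 14, 15, 16, 17, 18, 19, 20, 21, 22, 23, 24}
Set A = {2, 4, 5, 7, 8, 9, 10, 12, 13, 14, 15, 16, 17, 18, 19, 20, 21, 23, 24}
A' = U \ A = elements in U but not in A
Checking each element of U:
1 (not in A, include), 2 (in A, exclude), 3 (not in A, include), 4 (in A, exclude), 5 (in A, exclude), 6 (not in A, include), 7 (in A, exclude), 8 (in A, exclude), 9 (in A, exclude), 10 (in A, exclude), 11 (not in A, include), 12 (in A, exclude), 13 (in A, exclude), 14 (in A, exclude), 15 (in A, exclude), 16 (in A, exclude), 17 (in A, exclude), 18 (in A, exclude), 19 (in A, exclude), 20 (in A, exclude), 21 (in A, exclude), 22 (not in A, include), 23 (in A, exclude), 24 (in A, exclude)
A' = {1, 3, 6, 11, 22}

{1, 3, 6, 11, 22}


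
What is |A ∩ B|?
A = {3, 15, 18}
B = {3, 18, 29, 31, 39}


Set A = {3, 15, 18}
Set B = {3, 18, 29, 31, 39}
A ∩ B = {3, 18}
|A ∩ B| = 2

2


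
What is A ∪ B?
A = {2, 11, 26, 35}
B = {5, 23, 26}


Set A = {2, 11, 26, 35}
Set B = {5, 23, 26}
A ∪ B includes all elements in either set.
Elements from A: {2, 11, 26, 35}
Elements from B not already included: {5, 23}
A ∪ B = {2, 5, 11, 23, 26, 35}

{2, 5, 11, 23, 26, 35}


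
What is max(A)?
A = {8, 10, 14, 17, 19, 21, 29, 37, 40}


Set A = {8, 10, 14, 17, 19, 21, 29, 37, 40}
Elements in ascending order: 8, 10, 14, 17, 19, 21, 29, 37, 40
The largest element is 40.

40


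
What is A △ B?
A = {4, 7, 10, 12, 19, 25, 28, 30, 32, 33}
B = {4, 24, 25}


Set A = {4, 7, 10, 12, 19, 25, 28, 30, 32, 33}
Set B = {4, 24, 25}
A △ B = (A \ B) ∪ (B \ A)
Elements in A but not B: {7, 10, 12, 19, 28, 30, 32, 33}
Elements in B but not A: {24}
A △ B = {7, 10, 12, 19, 24, 28, 30, 32, 33}

{7, 10, 12, 19, 24, 28, 30, 32, 33}


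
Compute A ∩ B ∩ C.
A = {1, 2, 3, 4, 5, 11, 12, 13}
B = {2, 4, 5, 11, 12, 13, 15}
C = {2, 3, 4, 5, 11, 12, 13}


Set A = {1, 2, 3, 4, 5, 11, 12, 13}
Set B = {2, 4, 5, 11, 12, 13, 15}
Set C = {2, 3, 4, 5, 11, 12, 13}
First, A ∩ B = {2, 4, 5, 11, 12, 13}
Then, (A ∩ B) ∩ C = {2, 4, 5, 11, 12, 13}

{2, 4, 5, 11, 12, 13}


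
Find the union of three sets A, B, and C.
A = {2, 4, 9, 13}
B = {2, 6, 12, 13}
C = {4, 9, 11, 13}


Set A = {2, 4, 9, 13}
Set B = {2, 6, 12, 13}
Set C = {4, 9, 11, 13}
First, A ∪ B = {2, 4, 6, 9, 12, 13}
Then, (A ∪ B) ∪ C = {2, 4, 6, 9, 11, 12, 13}

{2, 4, 6, 9, 11, 12, 13}


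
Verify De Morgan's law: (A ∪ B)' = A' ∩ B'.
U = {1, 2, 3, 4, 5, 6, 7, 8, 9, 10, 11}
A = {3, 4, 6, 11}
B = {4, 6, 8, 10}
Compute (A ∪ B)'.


U = {1, 2, 3, 4, 5, 6, 7, 8, 9, 10, 11}
A = {3, 4, 6, 11}, B = {4, 6, 8, 10}
A ∪ B = {3, 4, 6, 8, 10, 11}
(A ∪ B)' = U \ (A ∪ B) = {1, 2, 5, 7, 9}
Verification via A' ∩ B': A' = {1, 2, 5, 7, 8, 9, 10}, B' = {1, 2, 3, 5, 7, 9, 11}
A' ∩ B' = {1, 2, 5, 7, 9} ✓

{1, 2, 5, 7, 9}


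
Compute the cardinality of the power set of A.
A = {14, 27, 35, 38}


Set A = {14, 27, 35, 38}
|A| = 4
The power set P(A) contains all subsets of A.
|P(A)| = 2^|A| = 2^4 = 16

16


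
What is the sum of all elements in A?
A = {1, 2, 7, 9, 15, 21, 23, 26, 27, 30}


Set A = {1, 2, 7, 9, 15, 21, 23, 26, 27, 30}
Sum = 1 + 2 + 7 + 9 + 15 + 21 + 23 + 26 + 27 + 30 = 161

161


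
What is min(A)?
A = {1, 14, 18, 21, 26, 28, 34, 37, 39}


Set A = {1, 14, 18, 21, 26, 28, 34, 37, 39}
Elements in ascending order: 1, 14, 18, 21, 26, 28, 34, 37, 39
The smallest element is 1.

1


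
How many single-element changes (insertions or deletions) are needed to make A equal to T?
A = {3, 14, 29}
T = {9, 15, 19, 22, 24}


Set A = {3, 14, 29}
Set T = {9, 15, 19, 22, 24}
Elements to remove from A (in A, not in T): {3, 14, 29} → 3 removals
Elements to add to A (in T, not in A): {9, 15, 19, 22, 24} → 5 additions
Total edits = 3 + 5 = 8

8


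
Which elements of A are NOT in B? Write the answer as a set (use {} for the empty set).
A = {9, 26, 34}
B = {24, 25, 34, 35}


Set A = {9, 26, 34}
Set B = {24, 25, 34, 35}
Check each element of A against B:
9 ∉ B (include), 26 ∉ B (include), 34 ∈ B
Elements of A not in B: {9, 26}

{9, 26}


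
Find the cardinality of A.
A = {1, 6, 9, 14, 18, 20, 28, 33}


Set A = {1, 6, 9, 14, 18, 20, 28, 33}
Listing elements: 1, 6, 9, 14, 18, 20, 28, 33
Counting: 8 elements
|A| = 8

8


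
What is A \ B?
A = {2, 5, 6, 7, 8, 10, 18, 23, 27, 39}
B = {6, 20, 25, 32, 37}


Set A = {2, 5, 6, 7, 8, 10, 18, 23, 27, 39}
Set B = {6, 20, 25, 32, 37}
A \ B includes elements in A that are not in B.
Check each element of A:
2 (not in B, keep), 5 (not in B, keep), 6 (in B, remove), 7 (not in B, keep), 8 (not in B, keep), 10 (not in B, keep), 18 (not in B, keep), 23 (not in B, keep), 27 (not in B, keep), 39 (not in B, keep)
A \ B = {2, 5, 7, 8, 10, 18, 23, 27, 39}

{2, 5, 7, 8, 10, 18, 23, 27, 39}


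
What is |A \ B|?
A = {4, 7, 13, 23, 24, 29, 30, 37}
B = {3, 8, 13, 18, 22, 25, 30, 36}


Set A = {4, 7, 13, 23, 24, 29, 30, 37}
Set B = {3, 8, 13, 18, 22, 25, 30, 36}
A \ B = {4, 7, 23, 24, 29, 37}
|A \ B| = 6

6


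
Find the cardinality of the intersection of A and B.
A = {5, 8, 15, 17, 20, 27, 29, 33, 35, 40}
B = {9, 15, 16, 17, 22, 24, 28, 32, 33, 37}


Set A = {5, 8, 15, 17, 20, 27, 29, 33, 35, 40}
Set B = {9, 15, 16, 17, 22, 24, 28, 32, 33, 37}
A ∩ B = {15, 17, 33}
|A ∩ B| = 3

3


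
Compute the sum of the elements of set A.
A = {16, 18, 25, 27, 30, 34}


Set A = {16, 18, 25, 27, 30, 34}
Sum = 16 + 18 + 25 + 27 + 30 + 34 = 150

150


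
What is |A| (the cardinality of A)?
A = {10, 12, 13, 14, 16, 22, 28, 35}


Set A = {10, 12, 13, 14, 16, 22, 28, 35}
Listing elements: 10, 12, 13, 14, 16, 22, 28, 35
Counting: 8 elements
|A| = 8

8


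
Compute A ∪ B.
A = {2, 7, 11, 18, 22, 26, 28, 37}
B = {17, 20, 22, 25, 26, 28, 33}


Set A = {2, 7, 11, 18, 22, 26, 28, 37}
Set B = {17, 20, 22, 25, 26, 28, 33}
A ∪ B includes all elements in either set.
Elements from A: {2, 7, 11, 18, 22, 26, 28, 37}
Elements from B not already included: {17, 20, 25, 33}
A ∪ B = {2, 7, 11, 17, 18, 20, 22, 25, 26, 28, 33, 37}

{2, 7, 11, 17, 18, 20, 22, 25, 26, 28, 33, 37}


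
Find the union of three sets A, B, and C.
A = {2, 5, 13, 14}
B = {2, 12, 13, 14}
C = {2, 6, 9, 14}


Set A = {2, 5, 13, 14}
Set B = {2, 12, 13, 14}
Set C = {2, 6, 9, 14}
First, A ∪ B = {2, 5, 12, 13, 14}
Then, (A ∪ B) ∪ C = {2, 5, 6, 9, 12, 13, 14}

{2, 5, 6, 9, 12, 13, 14}


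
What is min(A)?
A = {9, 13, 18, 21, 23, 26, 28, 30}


Set A = {9, 13, 18, 21, 23, 26, 28, 30}
Elements in ascending order: 9, 13, 18, 21, 23, 26, 28, 30
The smallest element is 9.

9


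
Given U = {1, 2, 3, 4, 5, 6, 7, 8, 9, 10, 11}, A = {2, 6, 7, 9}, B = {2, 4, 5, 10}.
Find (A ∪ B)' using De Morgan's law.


U = {1, 2, 3, 4, 5, 6, 7, 8, 9, 10, 11}
A = {2, 6, 7, 9}, B = {2, 4, 5, 10}
A ∪ B = {2, 4, 5, 6, 7, 9, 10}
(A ∪ B)' = U \ (A ∪ B) = {1, 3, 8, 11}
Verification via A' ∩ B': A' = {1, 3, 4, 5, 8, 10, 11}, B' = {1, 3, 6, 7, 8, 9, 11}
A' ∩ B' = {1, 3, 8, 11} ✓

{1, 3, 8, 11}


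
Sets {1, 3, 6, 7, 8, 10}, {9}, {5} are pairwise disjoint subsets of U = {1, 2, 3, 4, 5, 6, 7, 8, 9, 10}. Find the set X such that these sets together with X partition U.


U = {1, 2, 3, 4, 5, 6, 7, 8, 9, 10}
Shown blocks: {1, 3, 6, 7, 8, 10}, {9}, {5}
A partition's blocks are pairwise disjoint and cover U, so the missing block = U \ (union of shown blocks).
Union of shown blocks: {1, 3, 5, 6, 7, 8, 9, 10}
Missing block = U \ (union) = {2, 4}

{2, 4}


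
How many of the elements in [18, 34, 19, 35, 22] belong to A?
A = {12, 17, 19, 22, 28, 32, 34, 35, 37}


Set A = {12, 17, 19, 22, 28, 32, 34, 35, 37}
Candidates: [18, 34, 19, 35, 22]
Check each candidate:
18 ∉ A, 34 ∈ A, 19 ∈ A, 35 ∈ A, 22 ∈ A
Count of candidates in A: 4

4


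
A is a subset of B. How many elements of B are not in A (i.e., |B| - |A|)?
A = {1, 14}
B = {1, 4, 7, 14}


Set A = {1, 14}, |A| = 2
Set B = {1, 4, 7, 14}, |B| = 4
Since A ⊆ B: B \ A = {4, 7}
|B| - |A| = 4 - 2 = 2

2


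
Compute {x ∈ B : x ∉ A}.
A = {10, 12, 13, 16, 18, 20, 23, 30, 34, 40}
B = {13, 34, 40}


Set A = {10, 12, 13, 16, 18, 20, 23, 30, 34, 40}
Set B = {13, 34, 40}
Check each element of B against A:
13 ∈ A, 34 ∈ A, 40 ∈ A
Elements of B not in A: {}

{}


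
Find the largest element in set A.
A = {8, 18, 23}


Set A = {8, 18, 23}
Elements in ascending order: 8, 18, 23
The largest element is 23.

23


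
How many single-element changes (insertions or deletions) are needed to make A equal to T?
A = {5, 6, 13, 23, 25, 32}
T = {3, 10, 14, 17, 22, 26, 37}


Set A = {5, 6, 13, 23, 25, 32}
Set T = {3, 10, 14, 17, 22, 26, 37}
Elements to remove from A (in A, not in T): {5, 6, 13, 23, 25, 32} → 6 removals
Elements to add to A (in T, not in A): {3, 10, 14, 17, 22, 26, 37} → 7 additions
Total edits = 6 + 7 = 13

13


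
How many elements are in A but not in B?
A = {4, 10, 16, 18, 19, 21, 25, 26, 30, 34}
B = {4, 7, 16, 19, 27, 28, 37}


Set A = {4, 10, 16, 18, 19, 21, 25, 26, 30, 34}
Set B = {4, 7, 16, 19, 27, 28, 37}
A \ B = {10, 18, 21, 25, 26, 30, 34}
|A \ B| = 7

7


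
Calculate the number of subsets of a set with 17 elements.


The set has 17 elements.
The power set contains all possible subsets.
|P(A)| = 2^|A| = 2^17 = 131072

131072


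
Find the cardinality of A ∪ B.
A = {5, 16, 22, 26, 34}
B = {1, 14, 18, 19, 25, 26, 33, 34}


Set A = {5, 16, 22, 26, 34}, |A| = 5
Set B = {1, 14, 18, 19, 25, 26, 33, 34}, |B| = 8
A ∩ B = {26, 34}, |A ∩ B| = 2
|A ∪ B| = |A| + |B| - |A ∩ B| = 5 + 8 - 2 = 11

11


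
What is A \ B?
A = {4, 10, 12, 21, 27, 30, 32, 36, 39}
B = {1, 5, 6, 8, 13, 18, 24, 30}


Set A = {4, 10, 12, 21, 27, 30, 32, 36, 39}
Set B = {1, 5, 6, 8, 13, 18, 24, 30}
A \ B includes elements in A that are not in B.
Check each element of A:
4 (not in B, keep), 10 (not in B, keep), 12 (not in B, keep), 21 (not in B, keep), 27 (not in B, keep), 30 (in B, remove), 32 (not in B, keep), 36 (not in B, keep), 39 (not in B, keep)
A \ B = {4, 10, 12, 21, 27, 32, 36, 39}

{4, 10, 12, 21, 27, 32, 36, 39}


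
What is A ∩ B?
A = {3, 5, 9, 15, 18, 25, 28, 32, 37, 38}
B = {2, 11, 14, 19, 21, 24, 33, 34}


Set A = {3, 5, 9, 15, 18, 25, 28, 32, 37, 38}
Set B = {2, 11, 14, 19, 21, 24, 33, 34}
A ∩ B includes only elements in both sets.
Check each element of A against B:
3 ✗, 5 ✗, 9 ✗, 15 ✗, 18 ✗, 25 ✗, 28 ✗, 32 ✗, 37 ✗, 38 ✗
A ∩ B = {}

{}


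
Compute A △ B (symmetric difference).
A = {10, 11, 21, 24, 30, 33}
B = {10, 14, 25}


Set A = {10, 11, 21, 24, 30, 33}
Set B = {10, 14, 25}
A △ B = (A \ B) ∪ (B \ A)
Elements in A but not B: {11, 21, 24, 30, 33}
Elements in B but not A: {14, 25}
A △ B = {11, 14, 21, 24, 25, 30, 33}

{11, 14, 21, 24, 25, 30, 33}


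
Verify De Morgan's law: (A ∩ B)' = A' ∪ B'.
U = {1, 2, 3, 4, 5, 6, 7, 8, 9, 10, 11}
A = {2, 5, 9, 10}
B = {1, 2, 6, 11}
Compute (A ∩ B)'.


U = {1, 2, 3, 4, 5, 6, 7, 8, 9, 10, 11}
A = {2, 5, 9, 10}, B = {1, 2, 6, 11}
A ∩ B = {2}
(A ∩ B)' = U \ (A ∩ B) = {1, 3, 4, 5, 6, 7, 8, 9, 10, 11}
Verification via A' ∪ B': A' = {1, 3, 4, 6, 7, 8, 11}, B' = {3, 4, 5, 7, 8, 9, 10}
A' ∪ B' = {1, 3, 4, 5, 6, 7, 8, 9, 10, 11} ✓

{1, 3, 4, 5, 6, 7, 8, 9, 10, 11}


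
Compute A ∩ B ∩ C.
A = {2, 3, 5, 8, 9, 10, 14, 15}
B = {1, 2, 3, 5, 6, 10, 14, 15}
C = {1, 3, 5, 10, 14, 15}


Set A = {2, 3, 5, 8, 9, 10, 14, 15}
Set B = {1, 2, 3, 5, 6, 10, 14, 15}
Set C = {1, 3, 5, 10, 14, 15}
First, A ∩ B = {2, 3, 5, 10, 14, 15}
Then, (A ∩ B) ∩ C = {3, 5, 10, 14, 15}

{3, 5, 10, 14, 15}


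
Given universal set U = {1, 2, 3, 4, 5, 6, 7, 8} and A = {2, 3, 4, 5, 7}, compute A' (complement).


Universal set U = {1, 2, 3, 4, 5, 6, 7, 8}
Set A = {2, 3, 4, 5, 7}
A' = U \ A = elements in U but not in A
Checking each element of U:
1 (not in A, include), 2 (in A, exclude), 3 (in A, exclude), 4 (in A, exclude), 5 (in A, exclude), 6 (not in A, include), 7 (in A, exclude), 8 (not in A, include)
A' = {1, 6, 8}

{1, 6, 8}


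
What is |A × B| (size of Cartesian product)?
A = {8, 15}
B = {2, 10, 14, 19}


Set A = {8, 15} has 2 elements.
Set B = {2, 10, 14, 19} has 4 elements.
|A × B| = |A| × |B| = 2 × 4 = 8

8


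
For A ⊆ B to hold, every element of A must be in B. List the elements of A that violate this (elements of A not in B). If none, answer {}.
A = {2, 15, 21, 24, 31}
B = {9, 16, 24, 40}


Set A = {2, 15, 21, 24, 31}
Set B = {9, 16, 24, 40}
Check each element of A against B:
2 ∉ B (include), 15 ∉ B (include), 21 ∉ B (include), 24 ∈ B, 31 ∉ B (include)
Elements of A not in B: {2, 15, 21, 31}

{2, 15, 21, 31}


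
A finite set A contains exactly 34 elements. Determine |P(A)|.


The set has 34 elements.
The power set contains all possible subsets.
|P(A)| = 2^|A| = 2^34 = 17179869184

17179869184


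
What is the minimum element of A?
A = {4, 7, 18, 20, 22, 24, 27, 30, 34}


Set A = {4, 7, 18, 20, 22, 24, 27, 30, 34}
Elements in ascending order: 4, 7, 18, 20, 22, 24, 27, 30, 34
The smallest element is 4.

4


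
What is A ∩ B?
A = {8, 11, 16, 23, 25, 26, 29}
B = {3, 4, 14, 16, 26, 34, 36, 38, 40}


Set A = {8, 11, 16, 23, 25, 26, 29}
Set B = {3, 4, 14, 16, 26, 34, 36, 38, 40}
A ∩ B includes only elements in both sets.
Check each element of A against B:
8 ✗, 11 ✗, 16 ✓, 23 ✗, 25 ✗, 26 ✓, 29 ✗
A ∩ B = {16, 26}

{16, 26}


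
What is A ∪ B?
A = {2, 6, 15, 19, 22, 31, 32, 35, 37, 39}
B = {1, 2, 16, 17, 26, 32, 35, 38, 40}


Set A = {2, 6, 15, 19, 22, 31, 32, 35, 37, 39}
Set B = {1, 2, 16, 17, 26, 32, 35, 38, 40}
A ∪ B includes all elements in either set.
Elements from A: {2, 6, 15, 19, 22, 31, 32, 35, 37, 39}
Elements from B not already included: {1, 16, 17, 26, 38, 40}
A ∪ B = {1, 2, 6, 15, 16, 17, 19, 22, 26, 31, 32, 35, 37, 38, 39, 40}

{1, 2, 6, 15, 16, 17, 19, 22, 26, 31, 32, 35, 37, 38, 39, 40}


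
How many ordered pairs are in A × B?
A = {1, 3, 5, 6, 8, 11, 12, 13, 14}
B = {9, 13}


Set A = {1, 3, 5, 6, 8, 11, 12, 13, 14} has 9 elements.
Set B = {9, 13} has 2 elements.
|A × B| = |A| × |B| = 9 × 2 = 18

18


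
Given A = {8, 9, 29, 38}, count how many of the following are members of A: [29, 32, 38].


Set A = {8, 9, 29, 38}
Candidates: [29, 32, 38]
Check each candidate:
29 ∈ A, 32 ∉ A, 38 ∈ A
Count of candidates in A: 2

2


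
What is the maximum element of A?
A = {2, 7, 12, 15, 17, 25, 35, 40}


Set A = {2, 7, 12, 15, 17, 25, 35, 40}
Elements in ascending order: 2, 7, 12, 15, 17, 25, 35, 40
The largest element is 40.

40


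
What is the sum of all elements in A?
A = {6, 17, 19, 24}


Set A = {6, 17, 19, 24}
Sum = 6 + 17 + 19 + 24 = 66

66


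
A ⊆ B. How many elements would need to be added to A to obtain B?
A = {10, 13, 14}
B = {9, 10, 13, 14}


Set A = {10, 13, 14}, |A| = 3
Set B = {9, 10, 13, 14}, |B| = 4
Since A ⊆ B: B \ A = {9}
|B| - |A| = 4 - 3 = 1

1


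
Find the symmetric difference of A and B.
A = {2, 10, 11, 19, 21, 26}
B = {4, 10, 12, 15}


Set A = {2, 10, 11, 19, 21, 26}
Set B = {4, 10, 12, 15}
A △ B = (A \ B) ∪ (B \ A)
Elements in A but not B: {2, 11, 19, 21, 26}
Elements in B but not A: {4, 12, 15}
A △ B = {2, 4, 11, 12, 15, 19, 21, 26}

{2, 4, 11, 12, 15, 19, 21, 26}


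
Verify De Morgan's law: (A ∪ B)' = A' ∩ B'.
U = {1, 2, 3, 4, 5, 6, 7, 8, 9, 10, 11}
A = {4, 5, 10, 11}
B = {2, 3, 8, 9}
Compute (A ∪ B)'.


U = {1, 2, 3, 4, 5, 6, 7, 8, 9, 10, 11}
A = {4, 5, 10, 11}, B = {2, 3, 8, 9}
A ∪ B = {2, 3, 4, 5, 8, 9, 10, 11}
(A ∪ B)' = U \ (A ∪ B) = {1, 6, 7}
Verification via A' ∩ B': A' = {1, 2, 3, 6, 7, 8, 9}, B' = {1, 4, 5, 6, 7, 10, 11}
A' ∩ B' = {1, 6, 7} ✓

{1, 6, 7}


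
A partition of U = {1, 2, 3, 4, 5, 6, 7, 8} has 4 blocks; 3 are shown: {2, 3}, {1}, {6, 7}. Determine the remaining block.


U = {1, 2, 3, 4, 5, 6, 7, 8}
Shown blocks: {2, 3}, {1}, {6, 7}
A partition's blocks are pairwise disjoint and cover U, so the missing block = U \ (union of shown blocks).
Union of shown blocks: {1, 2, 3, 6, 7}
Missing block = U \ (union) = {4, 5, 8}

{4, 5, 8}


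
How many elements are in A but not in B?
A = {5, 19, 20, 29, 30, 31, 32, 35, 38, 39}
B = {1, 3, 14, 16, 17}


Set A = {5, 19, 20, 29, 30, 31, 32, 35, 38, 39}
Set B = {1, 3, 14, 16, 17}
A \ B = {5, 19, 20, 29, 30, 31, 32, 35, 38, 39}
|A \ B| = 10

10


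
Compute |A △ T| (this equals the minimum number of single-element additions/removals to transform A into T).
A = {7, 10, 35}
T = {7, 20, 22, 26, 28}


Set A = {7, 10, 35}
Set T = {7, 20, 22, 26, 28}
Elements to remove from A (in A, not in T): {10, 35} → 2 removals
Elements to add to A (in T, not in A): {20, 22, 26, 28} → 4 additions
Total edits = 2 + 4 = 6

6


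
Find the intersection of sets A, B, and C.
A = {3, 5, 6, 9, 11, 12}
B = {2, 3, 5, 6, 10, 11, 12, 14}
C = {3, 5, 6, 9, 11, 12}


Set A = {3, 5, 6, 9, 11, 12}
Set B = {2, 3, 5, 6, 10, 11, 12, 14}
Set C = {3, 5, 6, 9, 11, 12}
First, A ∩ B = {3, 5, 6, 11, 12}
Then, (A ∩ B) ∩ C = {3, 5, 6, 11, 12}

{3, 5, 6, 11, 12}


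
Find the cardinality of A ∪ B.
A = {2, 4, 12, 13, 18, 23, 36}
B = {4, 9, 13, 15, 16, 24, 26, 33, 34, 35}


Set A = {2, 4, 12, 13, 18, 23, 36}, |A| = 7
Set B = {4, 9, 13, 15, 16, 24, 26, 33, 34, 35}, |B| = 10
A ∩ B = {4, 13}, |A ∩ B| = 2
|A ∪ B| = |A| + |B| - |A ∩ B| = 7 + 10 - 2 = 15

15


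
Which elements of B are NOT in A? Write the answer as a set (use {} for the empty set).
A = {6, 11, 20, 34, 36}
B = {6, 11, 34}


Set A = {6, 11, 20, 34, 36}
Set B = {6, 11, 34}
Check each element of B against A:
6 ∈ A, 11 ∈ A, 34 ∈ A
Elements of B not in A: {}

{}


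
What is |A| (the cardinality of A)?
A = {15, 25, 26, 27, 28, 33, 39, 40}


Set A = {15, 25, 26, 27, 28, 33, 39, 40}
Listing elements: 15, 25, 26, 27, 28, 33, 39, 40
Counting: 8 elements
|A| = 8

8


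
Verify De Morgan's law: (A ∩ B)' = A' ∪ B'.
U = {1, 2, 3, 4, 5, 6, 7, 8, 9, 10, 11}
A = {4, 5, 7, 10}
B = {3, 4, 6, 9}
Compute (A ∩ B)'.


U = {1, 2, 3, 4, 5, 6, 7, 8, 9, 10, 11}
A = {4, 5, 7, 10}, B = {3, 4, 6, 9}
A ∩ B = {4}
(A ∩ B)' = U \ (A ∩ B) = {1, 2, 3, 5, 6, 7, 8, 9, 10, 11}
Verification via A' ∪ B': A' = {1, 2, 3, 6, 8, 9, 11}, B' = {1, 2, 5, 7, 8, 10, 11}
A' ∪ B' = {1, 2, 3, 5, 6, 7, 8, 9, 10, 11} ✓

{1, 2, 3, 5, 6, 7, 8, 9, 10, 11}


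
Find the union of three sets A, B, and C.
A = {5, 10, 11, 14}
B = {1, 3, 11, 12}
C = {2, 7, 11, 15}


Set A = {5, 10, 11, 14}
Set B = {1, 3, 11, 12}
Set C = {2, 7, 11, 15}
First, A ∪ B = {1, 3, 5, 10, 11, 12, 14}
Then, (A ∪ B) ∪ C = {1, 2, 3, 5, 7, 10, 11, 12, 14, 15}

{1, 2, 3, 5, 7, 10, 11, 12, 14, 15}


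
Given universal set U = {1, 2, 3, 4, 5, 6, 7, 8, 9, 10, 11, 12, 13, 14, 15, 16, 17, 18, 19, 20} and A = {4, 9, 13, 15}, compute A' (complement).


Universal set U = {1, 2, 3, 4, 5, 6, 7, 8, 9, 10, 11, 12, 13, 14, 15, 16, 17, 18, 19, 20}
Set A = {4, 9, 13, 15}
A' = U \ A = elements in U but not in A
Checking each element of U:
1 (not in A, include), 2 (not in A, include), 3 (not in A, include), 4 (in A, exclude), 5 (not in A, include), 6 (not in A, include), 7 (not in A, include), 8 (not in A, include), 9 (in A, exclude), 10 (not in A, include), 11 (not in A, include), 12 (not in A, include), 13 (in A, exclude), 14 (not in A, include), 15 (in A, exclude), 16 (not in A, include), 17 (not in A, include), 18 (not in A, include), 19 (not in A, include), 20 (not in A, include)
A' = {1, 2, 3, 5, 6, 7, 8, 10, 11, 12, 14, 16, 17, 18, 19, 20}

{1, 2, 3, 5, 6, 7, 8, 10, 11, 12, 14, 16, 17, 18, 19, 20}


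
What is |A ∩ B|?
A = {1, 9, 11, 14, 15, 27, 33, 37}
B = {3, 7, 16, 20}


Set A = {1, 9, 11, 14, 15, 27, 33, 37}
Set B = {3, 7, 16, 20}
A ∩ B = {}
|A ∩ B| = 0

0


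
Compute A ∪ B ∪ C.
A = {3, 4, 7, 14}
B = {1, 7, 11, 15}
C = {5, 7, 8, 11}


Set A = {3, 4, 7, 14}
Set B = {1, 7, 11, 15}
Set C = {5, 7, 8, 11}
First, A ∪ B = {1, 3, 4, 7, 11, 14, 15}
Then, (A ∪ B) ∪ C = {1, 3, 4, 5, 7, 8, 11, 14, 15}

{1, 3, 4, 5, 7, 8, 11, 14, 15}


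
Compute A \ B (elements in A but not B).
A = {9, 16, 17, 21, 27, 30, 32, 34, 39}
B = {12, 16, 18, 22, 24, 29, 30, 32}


Set A = {9, 16, 17, 21, 27, 30, 32, 34, 39}
Set B = {12, 16, 18, 22, 24, 29, 30, 32}
A \ B includes elements in A that are not in B.
Check each element of A:
9 (not in B, keep), 16 (in B, remove), 17 (not in B, keep), 21 (not in B, keep), 27 (not in B, keep), 30 (in B, remove), 32 (in B, remove), 34 (not in B, keep), 39 (not in B, keep)
A \ B = {9, 17, 21, 27, 34, 39}

{9, 17, 21, 27, 34, 39}


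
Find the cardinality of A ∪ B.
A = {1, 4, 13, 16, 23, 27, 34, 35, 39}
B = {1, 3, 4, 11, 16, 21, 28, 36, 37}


Set A = {1, 4, 13, 16, 23, 27, 34, 35, 39}, |A| = 9
Set B = {1, 3, 4, 11, 16, 21, 28, 36, 37}, |B| = 9
A ∩ B = {1, 4, 16}, |A ∩ B| = 3
|A ∪ B| = |A| + |B| - |A ∩ B| = 9 + 9 - 3 = 15

15


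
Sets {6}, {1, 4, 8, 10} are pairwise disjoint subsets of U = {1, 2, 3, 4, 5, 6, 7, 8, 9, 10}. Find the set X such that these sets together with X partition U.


U = {1, 2, 3, 4, 5, 6, 7, 8, 9, 10}
Shown blocks: {6}, {1, 4, 8, 10}
A partition's blocks are pairwise disjoint and cover U, so the missing block = U \ (union of shown blocks).
Union of shown blocks: {1, 4, 6, 8, 10}
Missing block = U \ (union) = {2, 3, 5, 7, 9}

{2, 3, 5, 7, 9}


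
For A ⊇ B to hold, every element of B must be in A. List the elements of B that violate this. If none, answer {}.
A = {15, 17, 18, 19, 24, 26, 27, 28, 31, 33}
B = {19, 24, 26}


Set A = {15, 17, 18, 19, 24, 26, 27, 28, 31, 33}
Set B = {19, 24, 26}
Check each element of B against A:
19 ∈ A, 24 ∈ A, 26 ∈ A
Elements of B not in A: {}

{}


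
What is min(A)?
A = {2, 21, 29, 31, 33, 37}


Set A = {2, 21, 29, 31, 33, 37}
Elements in ascending order: 2, 21, 29, 31, 33, 37
The smallest element is 2.

2


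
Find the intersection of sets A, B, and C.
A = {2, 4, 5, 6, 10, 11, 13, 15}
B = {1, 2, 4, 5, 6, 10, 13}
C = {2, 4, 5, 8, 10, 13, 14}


Set A = {2, 4, 5, 6, 10, 11, 13, 15}
Set B = {1, 2, 4, 5, 6, 10, 13}
Set C = {2, 4, 5, 8, 10, 13, 14}
First, A ∩ B = {2, 4, 5, 6, 10, 13}
Then, (A ∩ B) ∩ C = {2, 4, 5, 10, 13}

{2, 4, 5, 10, 13}


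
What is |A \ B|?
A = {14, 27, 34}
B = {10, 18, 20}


Set A = {14, 27, 34}
Set B = {10, 18, 20}
A \ B = {14, 27, 34}
|A \ B| = 3

3


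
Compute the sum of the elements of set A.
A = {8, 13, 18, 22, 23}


Set A = {8, 13, 18, 22, 23}
Sum = 8 + 13 + 18 + 22 + 23 = 84

84


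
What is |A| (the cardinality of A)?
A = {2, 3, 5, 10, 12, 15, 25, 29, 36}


Set A = {2, 3, 5, 10, 12, 15, 25, 29, 36}
Listing elements: 2, 3, 5, 10, 12, 15, 25, 29, 36
Counting: 9 elements
|A| = 9

9


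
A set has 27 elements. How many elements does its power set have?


The set has 27 elements.
The power set contains all possible subsets.
|P(A)| = 2^|A| = 2^27 = 134217728

134217728


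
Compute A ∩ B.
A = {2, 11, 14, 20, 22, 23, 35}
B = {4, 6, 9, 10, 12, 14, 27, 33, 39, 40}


Set A = {2, 11, 14, 20, 22, 23, 35}
Set B = {4, 6, 9, 10, 12, 14, 27, 33, 39, 40}
A ∩ B includes only elements in both sets.
Check each element of A against B:
2 ✗, 11 ✗, 14 ✓, 20 ✗, 22 ✗, 23 ✗, 35 ✗
A ∩ B = {14}

{14}


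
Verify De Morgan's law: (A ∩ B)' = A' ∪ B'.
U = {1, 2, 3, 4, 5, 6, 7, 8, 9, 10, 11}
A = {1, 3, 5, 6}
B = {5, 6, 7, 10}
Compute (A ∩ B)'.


U = {1, 2, 3, 4, 5, 6, 7, 8, 9, 10, 11}
A = {1, 3, 5, 6}, B = {5, 6, 7, 10}
A ∩ B = {5, 6}
(A ∩ B)' = U \ (A ∩ B) = {1, 2, 3, 4, 7, 8, 9, 10, 11}
Verification via A' ∪ B': A' = {2, 4, 7, 8, 9, 10, 11}, B' = {1, 2, 3, 4, 8, 9, 11}
A' ∪ B' = {1, 2, 3, 4, 7, 8, 9, 10, 11} ✓

{1, 2, 3, 4, 7, 8, 9, 10, 11}


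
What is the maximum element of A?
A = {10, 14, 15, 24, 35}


Set A = {10, 14, 15, 24, 35}
Elements in ascending order: 10, 14, 15, 24, 35
The largest element is 35.

35


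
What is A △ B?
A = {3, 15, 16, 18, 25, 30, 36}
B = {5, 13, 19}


Set A = {3, 15, 16, 18, 25, 30, 36}
Set B = {5, 13, 19}
A △ B = (A \ B) ∪ (B \ A)
Elements in A but not B: {3, 15, 16, 18, 25, 30, 36}
Elements in B but not A: {5, 13, 19}
A △ B = {3, 5, 13, 15, 16, 18, 19, 25, 30, 36}

{3, 5, 13, 15, 16, 18, 19, 25, 30, 36}


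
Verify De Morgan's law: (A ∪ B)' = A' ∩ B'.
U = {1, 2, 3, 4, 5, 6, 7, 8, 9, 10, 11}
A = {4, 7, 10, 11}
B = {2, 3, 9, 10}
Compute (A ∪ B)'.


U = {1, 2, 3, 4, 5, 6, 7, 8, 9, 10, 11}
A = {4, 7, 10, 11}, B = {2, 3, 9, 10}
A ∪ B = {2, 3, 4, 7, 9, 10, 11}
(A ∪ B)' = U \ (A ∪ B) = {1, 5, 6, 8}
Verification via A' ∩ B': A' = {1, 2, 3, 5, 6, 8, 9}, B' = {1, 4, 5, 6, 7, 8, 11}
A' ∩ B' = {1, 5, 6, 8} ✓

{1, 5, 6, 8}


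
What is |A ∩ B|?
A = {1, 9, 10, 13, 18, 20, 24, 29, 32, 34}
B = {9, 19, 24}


Set A = {1, 9, 10, 13, 18, 20, 24, 29, 32, 34}
Set B = {9, 19, 24}
A ∩ B = {9, 24}
|A ∩ B| = 2

2


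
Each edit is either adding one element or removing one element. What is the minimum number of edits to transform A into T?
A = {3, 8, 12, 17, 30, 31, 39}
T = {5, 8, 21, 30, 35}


Set A = {3, 8, 12, 17, 30, 31, 39}
Set T = {5, 8, 21, 30, 35}
Elements to remove from A (in A, not in T): {3, 12, 17, 31, 39} → 5 removals
Elements to add to A (in T, not in A): {5, 21, 35} → 3 additions
Total edits = 5 + 3 = 8

8


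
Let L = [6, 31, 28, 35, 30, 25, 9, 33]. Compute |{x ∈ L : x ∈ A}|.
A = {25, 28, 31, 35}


Set A = {25, 28, 31, 35}
Candidates: [6, 31, 28, 35, 30, 25, 9, 33]
Check each candidate:
6 ∉ A, 31 ∈ A, 28 ∈ A, 35 ∈ A, 30 ∉ A, 25 ∈ A, 9 ∉ A, 33 ∉ A
Count of candidates in A: 4

4


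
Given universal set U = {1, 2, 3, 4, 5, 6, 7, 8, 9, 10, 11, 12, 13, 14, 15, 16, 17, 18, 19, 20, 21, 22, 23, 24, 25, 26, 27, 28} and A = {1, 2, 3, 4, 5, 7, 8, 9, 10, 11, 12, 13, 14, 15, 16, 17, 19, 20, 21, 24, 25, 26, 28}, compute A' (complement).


Universal set U = {1, 2, 3, 4, 5, 6, 7, 8, 9, 10, 11, 12, 13, 14, 15, 16, 17, 18, 19, 20, 21, 22, 23, 24, 25, 26, 27, 28}
Set A = {1, 2, 3, 4, 5, 7, 8, 9, 10, 11, 12, 13, 14, 15, 16, 17, 19, 20, 21, 24, 25, 26, 28}
A' = U \ A = elements in U but not in A
Checking each element of U:
1 (in A, exclude), 2 (in A, exclude), 3 (in A, exclude), 4 (in A, exclude), 5 (in A, exclude), 6 (not in A, include), 7 (in A, exclude), 8 (in A, exclude), 9 (in A, exclude), 10 (in A, exclude), 11 (in A, exclude), 12 (in A, exclude), 13 (in A, exclude), 14 (in A, exclude), 15 (in A, exclude), 16 (in A, exclude), 17 (in A, exclude), 18 (not in A, include), 19 (in A, exclude), 20 (in A, exclude), 21 (in A, exclude), 22 (not in A, include), 23 (not in A, include), 24 (in A, exclude), 25 (in A, exclude), 26 (in A, exclude), 27 (not in A, include), 28 (in A, exclude)
A' = {6, 18, 22, 23, 27}

{6, 18, 22, 23, 27}


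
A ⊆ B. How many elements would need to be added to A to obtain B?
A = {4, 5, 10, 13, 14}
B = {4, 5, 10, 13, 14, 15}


Set A = {4, 5, 10, 13, 14}, |A| = 5
Set B = {4, 5, 10, 13, 14, 15}, |B| = 6
Since A ⊆ B: B \ A = {15}
|B| - |A| = 6 - 5 = 1

1


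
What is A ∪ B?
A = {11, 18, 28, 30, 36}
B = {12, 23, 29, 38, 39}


Set A = {11, 18, 28, 30, 36}
Set B = {12, 23, 29, 38, 39}
A ∪ B includes all elements in either set.
Elements from A: {11, 18, 28, 30, 36}
Elements from B not already included: {12, 23, 29, 38, 39}
A ∪ B = {11, 12, 18, 23, 28, 29, 30, 36, 38, 39}

{11, 12, 18, 23, 28, 29, 30, 36, 38, 39}


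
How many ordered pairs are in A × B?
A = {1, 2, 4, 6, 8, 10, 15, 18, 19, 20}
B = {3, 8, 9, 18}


Set A = {1, 2, 4, 6, 8, 10, 15, 18, 19, 20} has 10 elements.
Set B = {3, 8, 9, 18} has 4 elements.
|A × B| = |A| × |B| = 10 × 4 = 40

40


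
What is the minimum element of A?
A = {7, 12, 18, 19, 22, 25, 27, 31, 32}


Set A = {7, 12, 18, 19, 22, 25, 27, 31, 32}
Elements in ascending order: 7, 12, 18, 19, 22, 25, 27, 31, 32
The smallest element is 7.

7


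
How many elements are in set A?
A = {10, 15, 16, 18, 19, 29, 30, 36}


Set A = {10, 15, 16, 18, 19, 29, 30, 36}
Listing elements: 10, 15, 16, 18, 19, 29, 30, 36
Counting: 8 elements
|A| = 8

8


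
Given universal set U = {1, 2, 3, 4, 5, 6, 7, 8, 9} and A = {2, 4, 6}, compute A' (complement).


Universal set U = {1, 2, 3, 4, 5, 6, 7, 8, 9}
Set A = {2, 4, 6}
A' = U \ A = elements in U but not in A
Checking each element of U:
1 (not in A, include), 2 (in A, exclude), 3 (not in A, include), 4 (in A, exclude), 5 (not in A, include), 6 (in A, exclude), 7 (not in A, include), 8 (not in A, include), 9 (not in A, include)
A' = {1, 3, 5, 7, 8, 9}

{1, 3, 5, 7, 8, 9}


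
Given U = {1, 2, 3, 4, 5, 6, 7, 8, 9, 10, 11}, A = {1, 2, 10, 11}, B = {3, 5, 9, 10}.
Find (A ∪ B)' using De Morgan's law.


U = {1, 2, 3, 4, 5, 6, 7, 8, 9, 10, 11}
A = {1, 2, 10, 11}, B = {3, 5, 9, 10}
A ∪ B = {1, 2, 3, 5, 9, 10, 11}
(A ∪ B)' = U \ (A ∪ B) = {4, 6, 7, 8}
Verification via A' ∩ B': A' = {3, 4, 5, 6, 7, 8, 9}, B' = {1, 2, 4, 6, 7, 8, 11}
A' ∩ B' = {4, 6, 7, 8} ✓

{4, 6, 7, 8}


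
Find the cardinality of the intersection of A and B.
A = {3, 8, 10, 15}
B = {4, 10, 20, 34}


Set A = {3, 8, 10, 15}
Set B = {4, 10, 20, 34}
A ∩ B = {10}
|A ∩ B| = 1

1


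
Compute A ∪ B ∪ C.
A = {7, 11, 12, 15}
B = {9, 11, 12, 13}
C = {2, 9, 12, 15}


Set A = {7, 11, 12, 15}
Set B = {9, 11, 12, 13}
Set C = {2, 9, 12, 15}
First, A ∪ B = {7, 9, 11, 12, 13, 15}
Then, (A ∪ B) ∪ C = {2, 7, 9, 11, 12, 13, 15}

{2, 7, 9, 11, 12, 13, 15}


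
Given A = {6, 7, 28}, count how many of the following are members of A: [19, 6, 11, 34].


Set A = {6, 7, 28}
Candidates: [19, 6, 11, 34]
Check each candidate:
19 ∉ A, 6 ∈ A, 11 ∉ A, 34 ∉ A
Count of candidates in A: 1

1


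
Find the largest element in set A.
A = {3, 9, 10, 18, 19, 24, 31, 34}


Set A = {3, 9, 10, 18, 19, 24, 31, 34}
Elements in ascending order: 3, 9, 10, 18, 19, 24, 31, 34
The largest element is 34.

34


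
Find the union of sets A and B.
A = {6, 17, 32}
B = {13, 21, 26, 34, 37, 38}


Set A = {6, 17, 32}
Set B = {13, 21, 26, 34, 37, 38}
A ∪ B includes all elements in either set.
Elements from A: {6, 17, 32}
Elements from B not already included: {13, 21, 26, 34, 37, 38}
A ∪ B = {6, 13, 17, 21, 26, 32, 34, 37, 38}

{6, 13, 17, 21, 26, 32, 34, 37, 38}


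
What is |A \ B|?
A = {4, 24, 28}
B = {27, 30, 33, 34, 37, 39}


Set A = {4, 24, 28}
Set B = {27, 30, 33, 34, 37, 39}
A \ B = {4, 24, 28}
|A \ B| = 3

3


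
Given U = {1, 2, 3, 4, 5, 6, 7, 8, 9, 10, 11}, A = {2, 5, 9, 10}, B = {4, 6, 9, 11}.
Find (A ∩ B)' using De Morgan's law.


U = {1, 2, 3, 4, 5, 6, 7, 8, 9, 10, 11}
A = {2, 5, 9, 10}, B = {4, 6, 9, 11}
A ∩ B = {9}
(A ∩ B)' = U \ (A ∩ B) = {1, 2, 3, 4, 5, 6, 7, 8, 10, 11}
Verification via A' ∪ B': A' = {1, 3, 4, 6, 7, 8, 11}, B' = {1, 2, 3, 5, 7, 8, 10}
A' ∪ B' = {1, 2, 3, 4, 5, 6, 7, 8, 10, 11} ✓

{1, 2, 3, 4, 5, 6, 7, 8, 10, 11}


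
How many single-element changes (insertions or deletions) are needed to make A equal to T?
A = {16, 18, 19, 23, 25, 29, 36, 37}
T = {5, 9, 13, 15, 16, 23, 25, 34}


Set A = {16, 18, 19, 23, 25, 29, 36, 37}
Set T = {5, 9, 13, 15, 16, 23, 25, 34}
Elements to remove from A (in A, not in T): {18, 19, 29, 36, 37} → 5 removals
Elements to add to A (in T, not in A): {5, 9, 13, 15, 34} → 5 additions
Total edits = 5 + 5 = 10

10


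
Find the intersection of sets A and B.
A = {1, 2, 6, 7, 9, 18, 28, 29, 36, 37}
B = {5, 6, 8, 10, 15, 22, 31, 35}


Set A = {1, 2, 6, 7, 9, 18, 28, 29, 36, 37}
Set B = {5, 6, 8, 10, 15, 22, 31, 35}
A ∩ B includes only elements in both sets.
Check each element of A against B:
1 ✗, 2 ✗, 6 ✓, 7 ✗, 9 ✗, 18 ✗, 28 ✗, 29 ✗, 36 ✗, 37 ✗
A ∩ B = {6}

{6}


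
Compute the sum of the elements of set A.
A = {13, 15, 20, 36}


Set A = {13, 15, 20, 36}
Sum = 13 + 15 + 20 + 36 = 84

84


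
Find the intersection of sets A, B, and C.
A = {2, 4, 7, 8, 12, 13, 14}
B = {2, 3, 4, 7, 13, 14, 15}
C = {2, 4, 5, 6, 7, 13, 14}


Set A = {2, 4, 7, 8, 12, 13, 14}
Set B = {2, 3, 4, 7, 13, 14, 15}
Set C = {2, 4, 5, 6, 7, 13, 14}
First, A ∩ B = {2, 4, 7, 13, 14}
Then, (A ∩ B) ∩ C = {2, 4, 7, 13, 14}

{2, 4, 7, 13, 14}


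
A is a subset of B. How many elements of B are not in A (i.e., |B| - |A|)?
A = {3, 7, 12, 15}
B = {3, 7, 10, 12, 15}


Set A = {3, 7, 12, 15}, |A| = 4
Set B = {3, 7, 10, 12, 15}, |B| = 5
Since A ⊆ B: B \ A = {10}
|B| - |A| = 5 - 4 = 1

1


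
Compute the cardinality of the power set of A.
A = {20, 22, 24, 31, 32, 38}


Set A = {20, 22, 24, 31, 32, 38}
|A| = 6
The power set P(A) contains all subsets of A.
|P(A)| = 2^|A| = 2^6 = 64

64
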